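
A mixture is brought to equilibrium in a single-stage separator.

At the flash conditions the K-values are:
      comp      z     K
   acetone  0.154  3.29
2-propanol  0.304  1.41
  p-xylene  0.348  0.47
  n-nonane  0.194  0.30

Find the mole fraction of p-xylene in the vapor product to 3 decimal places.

y_p-xylene = 0.182

Let ψ = V/F and solve Σ zᵢ(Kᵢ−1)/(1+ψ(Kᵢ−1)) = 0.
g(0) = ΣzᵢKᵢ − 1 = 0.157 and g(1) = 1 − Σzᵢ/Kᵢ = -0.650, so a root lies in (0, 1).
Newton–Raphson from ψ = 0.65:
  ψ = 0.650: g = -0.2904, g' = -0.710 → ψ = 0.241
  ψ = 0.241: g = -0.0340, g' = -0.644 → ψ = 0.188
  ψ = 0.188: g = 0.0010, g' = -0.685 → ψ = 0.189
Converged at ψ = 0.189.
Compositions from xᵢ = zᵢ/(1+ψ(Kᵢ−1)), yᵢ = Kᵢxᵢ:
  acetone: x = 0.107, y = 0.353
  2-propanol: x = 0.282, y = 0.398
  p-xylene: x = 0.387, y = 0.182
  n-nonane: x = 0.224, y = 0.067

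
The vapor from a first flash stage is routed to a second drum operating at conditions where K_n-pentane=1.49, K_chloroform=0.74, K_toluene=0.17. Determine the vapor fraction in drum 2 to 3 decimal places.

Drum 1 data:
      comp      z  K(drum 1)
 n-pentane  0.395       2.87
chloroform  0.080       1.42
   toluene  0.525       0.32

Drum 1:
Newton–Raphson from ψ₁ = 0.5:
  ψ₁ = 0.500: g = -0.1314, g' = -0.936 → ψ₁ = 0.360
  ψ₁ = 0.360: g = -0.0017, g' = -0.930 → ψ₁ = 0.358
Converged at ψ₁ = 0.358.
Drum-1 compositions:
  n-pentane: x = 0.237, y = 0.679
  chloroform: x = 0.070, y = 0.099
  toluene: x = 0.694, y = 0.222
Drum-2 feed = drum-1 vapor: z₂ = (0.6792, 0.0988, 0.2220).
Drum 2:
Newton–Raphson from ψ₂ = 0.56:
  ψ₂ = 0.560: g = -0.1132, g' = -0.644 → ψ₂ = 0.384
  ψ₂ = 0.384: g = -0.0189, g' = -0.453 → ψ₂ = 0.342
  ψ₂ = 0.342: g = -0.0006, g' = -0.426 → ψ₂ = 0.341
Converged at ψ₂ = 0.341.
  n-pentane: x = 0.582, y = 0.867
  chloroform: x = 0.108, y = 0.080
  toluene: x = 0.310, y = 0.053

V/F (drum 2) = 0.341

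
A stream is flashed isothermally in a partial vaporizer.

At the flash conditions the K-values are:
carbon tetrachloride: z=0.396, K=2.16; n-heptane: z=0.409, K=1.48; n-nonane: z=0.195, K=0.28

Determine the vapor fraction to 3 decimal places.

Rachford–Rice: g(ψ) = Σ zᵢ(Kᵢ−1)/(1+ψ(Kᵢ−1)) = 0.
Check two-phase: ΣzᵢKᵢ = 1.515 > 1 and Σzᵢ/Kᵢ = 1.156 > 1, so g(0) = 0.515 > 0 and g(1) = -0.156 < 0.
Newton iteration, ψ⁰ = 0.43:
  ψ = 0.430: g = 0.2659, g' = -0.514 → ψ = 0.947
  ψ = 0.947: g = -0.0877, g' = -1.165 → ψ = 0.872
  ψ = 0.872: g = -0.0105, g' = -0.908 → ψ = 0.860
Converged at ψ = 0.860.

ψ = 0.860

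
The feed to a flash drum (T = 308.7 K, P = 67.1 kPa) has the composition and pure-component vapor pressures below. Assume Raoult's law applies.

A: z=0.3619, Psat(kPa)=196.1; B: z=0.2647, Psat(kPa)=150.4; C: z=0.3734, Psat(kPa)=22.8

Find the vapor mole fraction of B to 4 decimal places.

y_B = 0.3143

Raoult's law: Kᵢ = Pᵢˢᵃᵗ/P = Pᵢˢᵃᵗ/67.1.
  K_A = 196.1/67.1 = 2.922504, K_B = 150.4/67.1 = 2.241431, K_C = 22.8/67.1 = 0.339791
Material balance + equilibrium reduce to Σ zᵢ(Kᵢ−1)/(1+ψ(Kᵢ−1)) = 0.
Check two-phase: ΣzᵢKᵢ = 1.7778 > 1 and Σzᵢ/Kᵢ = 1.3408 > 1, so g(0) = 0.7778 > 0 and g(1) = -0.3408 < 0.
Iterate (Newton) starting at ψ = 0.5:
  ψ = 0.5000: g = 0.18950, g' = -0.8657 → ψ = 0.7189
  ψ = 0.7189: g = -0.00351, g' = -0.9393 → ψ = 0.7152
Converged at ψ = 0.7152.
Compositions from xᵢ = zᵢ/(1+ψ(Kᵢ−1)), yᵢ = Kᵢxᵢ:
  A: x = 0.1524, y = 0.4453
  B: x = 0.1402, y = 0.3143
  C: x = 0.7074, y = 0.2404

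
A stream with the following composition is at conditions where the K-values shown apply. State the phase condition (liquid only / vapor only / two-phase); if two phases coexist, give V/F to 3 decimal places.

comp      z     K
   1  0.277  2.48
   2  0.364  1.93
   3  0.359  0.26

two-phase, V/F = 0.552

ΣzᵢKᵢ = 1.483; Σzᵢ/Kᵢ = 1.681.
Both exceed 1, so a two-phase solution exists.
Let ψ = V/F and solve Σ zᵢ(Kᵢ−1)/(1+ψ(Kᵢ−1)) = 0.
Newton iteration, ψ⁰ = 0.45:
  ψ = 0.450: g = 0.0864, g' = -0.817 → ψ = 0.556
  ψ = 0.556: g = -0.0032, g' = -0.887 → ψ = 0.552
Converged at ψ = 0.552.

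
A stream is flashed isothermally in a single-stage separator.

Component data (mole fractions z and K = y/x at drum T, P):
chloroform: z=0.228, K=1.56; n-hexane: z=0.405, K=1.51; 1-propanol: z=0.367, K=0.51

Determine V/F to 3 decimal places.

V/F = 0.596

Newton iteration, V/F⁰ = 0.67:
  V/F = 0.670: g = -0.0209, g' = -0.292 → V/F = 0.598
  V/F = 0.598: g = -0.0005, g' = -0.278 → V/F = 0.596
Converged at V/F = 0.596.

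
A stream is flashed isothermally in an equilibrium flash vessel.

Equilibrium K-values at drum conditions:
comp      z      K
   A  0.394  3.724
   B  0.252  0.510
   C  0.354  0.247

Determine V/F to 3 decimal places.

Newton iteration, V/F⁰ = 0.5:
  V/F = 0.500: g = -0.1367, g' = -1.146 → V/F = 0.381
  V/F = 0.381: g = 0.0013, g' = -1.190 → V/F = 0.382
Converged at V/F = 0.382.

V/F = 0.382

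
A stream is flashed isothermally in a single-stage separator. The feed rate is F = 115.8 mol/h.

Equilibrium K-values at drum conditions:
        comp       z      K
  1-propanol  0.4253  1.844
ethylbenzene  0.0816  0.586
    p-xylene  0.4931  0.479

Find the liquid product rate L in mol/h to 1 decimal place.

L = 97.3 mol/h

Newton–Raphson from V/F = 0.5:
  V/F = 0.5000: g = -0.13758, g' = -0.4168 → V/F = 0.1699
  V/F = 0.1699: g = -0.00427, g' = -0.4090 → V/F = 0.1595
Converged at V/F = 0.1595.
Then V = V/F·F = 0.1595·115.8 = 18.5 mol/h and L = F − V = 97.3 mol/h.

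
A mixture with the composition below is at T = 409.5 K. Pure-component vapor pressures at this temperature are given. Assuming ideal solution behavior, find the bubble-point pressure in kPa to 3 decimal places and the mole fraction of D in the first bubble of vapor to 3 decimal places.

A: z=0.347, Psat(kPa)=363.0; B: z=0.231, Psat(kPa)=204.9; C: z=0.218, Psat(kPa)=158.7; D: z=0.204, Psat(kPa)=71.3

At the bubble point ψ → 0, so ΣzᵢKᵢ = 1 with Kᵢ = Pᵢˢᵃᵗ/P ⇒ P = ΣzᵢPᵢˢᵃᵗ.
P = 0.347·363.0 + 0.231·204.9 + 0.218·158.7 + 0.204·71.3 = 222.435 kPa
yᵢ = zᵢPᵢˢᵃᵗ/P ⇒ y_D = 0.204·71.3/222.435 = 0.065

Pbub = 222.435 kPa, y_D = 0.065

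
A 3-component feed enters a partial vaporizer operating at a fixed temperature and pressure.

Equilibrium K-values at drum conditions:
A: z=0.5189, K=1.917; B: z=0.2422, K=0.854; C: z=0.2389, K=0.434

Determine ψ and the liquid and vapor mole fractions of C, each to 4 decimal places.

ψ = 0.7685, x_C = 0.4228, y_C = 0.1835

Rachford–Rice: g(ψ) = Σ zᵢ(Kᵢ−1)/(1+ψ(Kᵢ−1)) = 0.
Feasibility: ΣzᵢKᵢ = 1.3053, Σzᵢ/Kᵢ = 1.1048 — both > 1, two phases present.
Iterate (Newton) starting at ψ = 0.5:
  ψ = 0.5000: g = 0.09951, g' = -0.3600 → ψ = 0.7764
  ψ = 0.7764: g = -0.00317, g' = -0.3990 → ψ = 0.7685
Converged at ψ = 0.7685.
Compositions from xᵢ = zᵢ/(1+ψ(Kᵢ−1)), yᵢ = Kᵢxᵢ:
  A: x = 0.3044, y = 0.5835
  B: x = 0.2728, y = 0.2330
  C: x = 0.4228, y = 0.1835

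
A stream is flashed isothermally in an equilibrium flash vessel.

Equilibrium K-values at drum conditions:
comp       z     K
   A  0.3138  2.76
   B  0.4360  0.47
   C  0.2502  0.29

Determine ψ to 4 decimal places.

Iterate (Newton) starting at ψ = 0.5:
  ψ = 0.5000: g = -0.29604, g' = -0.8049 → ψ = 0.1322
  ψ = 0.1322: g = 0.00351, g' = -0.9349 → ψ = 0.1360
Converged at ψ = 0.1360.

ψ = 0.1360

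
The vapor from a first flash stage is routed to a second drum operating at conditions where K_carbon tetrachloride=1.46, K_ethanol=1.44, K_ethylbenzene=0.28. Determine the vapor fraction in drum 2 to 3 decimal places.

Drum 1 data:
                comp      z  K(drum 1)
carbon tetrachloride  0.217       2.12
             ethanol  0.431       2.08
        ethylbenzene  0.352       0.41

V/F (drum 2) = 0.423

Drum 1:
Newton iteration, ψ₁⁰ = 0.4:
  ψ₁ = 0.400: g = 0.2211, g' = -0.585 → ψ₁ = 0.778
  ψ₁ = 0.778: g = -0.0011, g' = -0.645 → ψ₁ = 0.776
Converged at ψ₁ = 0.776.
Drum-1 compositions:
  carbon tetrachloride: x = 0.116, y = 0.246
  ethanol: x = 0.234, y = 0.488
  ethylbenzene: x = 0.649, y = 0.266
Drum-2 feed = drum-1 vapor: z₂ = (0.2461, 0.4876, 0.2663).
Drum 2:
Newton–Raphson from ψ₂ = 0.52:
  ψ₂ = 0.520: g = -0.0405, g' = -0.449 → ψ₂ = 0.430
  ψ₂ = 0.430: g = -0.0027, g' = -0.393 → ψ₂ = 0.423
Converged at ψ₂ = 0.423.
  carbon tetrachloride: x = 0.206, y = 0.301
  ethanol: x = 0.411, y = 0.592
  ethylbenzene: x = 0.383, y = 0.107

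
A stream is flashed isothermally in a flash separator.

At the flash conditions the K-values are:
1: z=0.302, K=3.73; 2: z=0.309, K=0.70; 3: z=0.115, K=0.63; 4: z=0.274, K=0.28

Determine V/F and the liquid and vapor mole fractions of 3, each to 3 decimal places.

Material balance + equilibrium reduce to Σ zᵢ(Kᵢ−1)/(1+V/F(Kᵢ−1)) = 0.
Feasibility: ΣzᵢKᵢ = 1.492, Σzᵢ/Kᵢ = 1.684 — both > 1, two phases present.
Newton–Raphson from V/F = 0.7:
  V/F = 0.700: g = -0.2893, g' = -0.916 → V/F = 0.384
  V/F = 0.384: g = -0.0248, g' = -0.864 → V/F = 0.356
Converged at V/F = 0.356.
Compositions from xᵢ = zᵢ/(1+V/F(Kᵢ−1)), yᵢ = Kᵢxᵢ:
  1: x = 0.153, y = 0.571
  2: x = 0.346, y = 0.242
  3: x = 0.132, y = 0.083
  4: x = 0.368, y = 0.103

V/F = 0.356, x_3 = 0.132, y_3 = 0.083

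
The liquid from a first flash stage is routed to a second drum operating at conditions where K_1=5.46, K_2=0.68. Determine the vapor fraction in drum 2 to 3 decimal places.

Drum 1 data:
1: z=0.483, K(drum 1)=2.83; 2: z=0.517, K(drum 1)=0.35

V/F (drum 2) = 0.654

Drum 1:
Material balance + equilibrium reduce to Σ zᵢ(Kᵢ−1)/(1+ψ₁(Kᵢ−1)) = 0.
g(0) = ΣzᵢKᵢ − 1 = 0.548 and g(1) = 1 − Σzᵢ/Kᵢ = -0.648, so a root lies in (0, 1).
Iterate (Newton) starting at ψ₁ = 0.67:
  ψ₁ = 0.670: g = -0.1982, g' = -1.012 → ψ₁ = 0.474
  ψ₁ = 0.474: g = -0.0124, g' = -0.920 → ψ₁ = 0.461
Converged at ψ₁ = 0.461.
Drum-1 compositions:
  1: x = 0.262, y = 0.742
  2: x = 0.738, y = 0.258
Drum-2 feed = drum-1 liquid: z₂ = (0.2621, 0.7379).
Drum 2:
Let ψ₂ = V/F and solve Σ zᵢ(Kᵢ−1)/(1+ψ₂(Kᵢ−1)) = 0.
Feasibility: ΣzᵢKᵢ = 1.933, Σzᵢ/Kᵢ = 1.133 — both > 1, two phases present.
Binary case is linear: z₁(K₁−1)(1+ψ₂(K₂−1)) + z₂(K₂−1)(1+ψ₂(K₁−1)) = 0
⇒ ψ₂ = [z₁(K₁−1)+z₂(K₂−1)] / [−(K₁−1)(K₂−1)] = 0.9328/1.4272 = 0.654
  1: x = 0.067, y = 0.366
  2: x = 0.933, y = 0.634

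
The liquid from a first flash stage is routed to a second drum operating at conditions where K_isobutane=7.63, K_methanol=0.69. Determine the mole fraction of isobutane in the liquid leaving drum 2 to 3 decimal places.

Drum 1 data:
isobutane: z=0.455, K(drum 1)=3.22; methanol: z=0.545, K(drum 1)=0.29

Drum 1:
Rachford–Rice: g(ψ₁) = Σ zᵢ(Kᵢ−1)/(1+ψ₁(Kᵢ−1)) = 0.
Check two-phase: ΣzᵢKᵢ = 1.623 > 1 and Σzᵢ/Kᵢ = 2.021 > 1, so g(0) = 0.623 > 0 and g(1) = -1.021 < 0.
Binary case is linear: z₁(K₁−1)(1+ψ₁(K₂−1)) + z₂(K₂−1)(1+ψ₁(K₁−1)) = 0
⇒ ψ₁ = [z₁(K₁−1)+z₂(K₂−1)] / [−(K₁−1)(K₂−1)] = 0.6232/1.5762 = 0.395
Drum-1 compositions:
  isobutane: x = 0.242, y = 0.780
  methanol: x = 0.758, y = 0.220
Drum-2 feed = drum-1 liquid: z₂ = (0.2423, 0.7577).
Drum 2:
Let ψ₂ = V/F and solve Σ zᵢ(Kᵢ−1)/(1+ψ₂(Kᵢ−1)) = 0.
g(0) = ΣzᵢKᵢ − 1 = 1.372 and g(1) = 1 − Σzᵢ/Kᵢ = -0.130, so a root lies in (0, 1).
Binary case is linear: z₁(K₁−1)(1+ψ₂(K₂−1)) + z₂(K₂−1)(1+ψ₂(K₁−1)) = 0
⇒ ψ₂ = [z₁(K₁−1)+z₂(K₂−1)] / [−(K₁−1)(K₂−1)] = 1.3717/2.0553 = 0.667
  isobutane: x = 0.045, y = 0.341
  methanol: x = 0.955, y = 0.659

x_isobutane (drum 2) = 0.045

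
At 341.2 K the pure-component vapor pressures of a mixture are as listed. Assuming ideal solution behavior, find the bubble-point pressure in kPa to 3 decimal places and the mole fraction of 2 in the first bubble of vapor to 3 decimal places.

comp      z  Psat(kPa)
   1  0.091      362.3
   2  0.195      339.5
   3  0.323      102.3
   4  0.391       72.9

At the bubble point ψ → 0, so ΣzᵢKᵢ = 1 with Kᵢ = Pᵢˢᵃᵗ/P ⇒ P = ΣzᵢPᵢˢᵃᵗ.
P = 0.091·362.3 + 0.195·339.5 + 0.323·102.3 + 0.391·72.9 = 160.719 kPa
yᵢ = zᵢPᵢˢᵃᵗ/P ⇒ y_2 = 0.195·339.5/160.719 = 0.412

Pbub = 160.719 kPa, y_2 = 0.412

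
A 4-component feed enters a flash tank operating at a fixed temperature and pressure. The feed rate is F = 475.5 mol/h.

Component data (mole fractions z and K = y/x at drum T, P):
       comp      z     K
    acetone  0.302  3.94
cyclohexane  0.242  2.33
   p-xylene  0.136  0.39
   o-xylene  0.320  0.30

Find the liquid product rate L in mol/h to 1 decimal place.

Material balance + equilibrium reduce to Σ zᵢ(Kᵢ−1)/(1+ψ(Kᵢ−1)) = 0.
Check two-phase: ΣzᵢKᵢ = 1.903 > 1 and Σzᵢ/Kᵢ = 1.596 > 1, so g(0) = 0.903 > 0 and g(1) = -0.596 < 0.
Newton–Raphson from ψ = 0.52:
  ψ = 0.520: g = 0.0677, g' = -1.054 → ψ = 0.584
Converged at ψ = 0.584.
Then V = ψ·F = 0.5842·475.5 = 277.8 mol/h and L = F − V = 197.7 mol/h.

L = 197.7 mol/h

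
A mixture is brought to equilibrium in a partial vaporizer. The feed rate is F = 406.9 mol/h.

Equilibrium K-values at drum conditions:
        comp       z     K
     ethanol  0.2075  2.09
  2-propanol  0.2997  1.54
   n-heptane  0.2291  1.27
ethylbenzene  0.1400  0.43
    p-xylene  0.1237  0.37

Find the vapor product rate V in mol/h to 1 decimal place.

Rachford–Rice: g(ψ) = Σ zᵢ(Kᵢ−1)/(1+ψ(Kᵢ−1)) = 0.
Check two-phase: ΣzᵢKᵢ = 1.2921 > 1 and Σzᵢ/Kᵢ = 1.1342 > 1, so g(0) = 0.2921 > 0 and g(1) = -0.1342 < 0.
Newton iteration, ψ⁰ = 0.5:
  ψ = 0.5000: g = 0.10295, g' = -0.3640 → ψ = 0.7828
  ψ = 0.7828: g = -0.01099, g' = -0.4658 → ψ = 0.7592
  ψ = 0.7592: g = -0.00018, g' = -0.4510 → ψ = 0.7588
Converged at ψ = 0.7588.
Then V = ψ·F = 0.7588·406.9 = 308.8 mol/h and L = F − V = 98.1 mol/h.

V = 308.8 mol/h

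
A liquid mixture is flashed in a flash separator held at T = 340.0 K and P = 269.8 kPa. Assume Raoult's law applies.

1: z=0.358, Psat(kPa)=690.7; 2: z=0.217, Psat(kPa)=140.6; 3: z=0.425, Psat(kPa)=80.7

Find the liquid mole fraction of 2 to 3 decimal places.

x_2 = 0.235

Raoult's law: Kᵢ = Pᵢˢᵃᵗ/P = Pᵢˢᵃᵗ/269.8.
  K_1 = 690.7/269.8 = 2.56004, K_2 = 140.6/269.8 = 0.52113, K_3 = 80.7/269.8 = 0.29911
Rachford–Rice: g(β) = Σ zᵢ(Kᵢ−1)/(1+β(Kᵢ−1)) = 0.
Check two-phase: ΣzᵢKᵢ = 1.157 > 1 and Σzᵢ/Kᵢ = 1.977 > 1, so g(0) = 0.157 > 0 and g(1) = -0.977 < 0.
Iterate (Newton) starting at β = 0.33:
  β = 0.330: g = -0.1422, g' = -0.803 → β = 0.153
  β = 0.153: g = 0.0052, g' = -0.888 → β = 0.159
Converged at β = 0.159.
Compositions from xᵢ = zᵢ/(1+β(Kᵢ−1)), yᵢ = Kᵢxᵢ:
  1: x = 0.287, y = 0.735
  2: x = 0.235, y = 0.122
  3: x = 0.478, y = 0.143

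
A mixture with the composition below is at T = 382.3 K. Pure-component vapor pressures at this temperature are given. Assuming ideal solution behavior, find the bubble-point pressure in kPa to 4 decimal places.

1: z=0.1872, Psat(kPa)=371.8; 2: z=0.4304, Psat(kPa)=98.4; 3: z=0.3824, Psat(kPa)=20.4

At the bubble point ψ → 0, so ΣzᵢKᵢ = 1 with Kᵢ = Pᵢˢᵃᵗ/P ⇒ P = ΣzᵢPᵢˢᵃᵗ.
P = 0.1872·371.8 + 0.4304·98.4 + 0.3824·20.4 = 119.7533 kPa

Pbub = 119.7533 kPa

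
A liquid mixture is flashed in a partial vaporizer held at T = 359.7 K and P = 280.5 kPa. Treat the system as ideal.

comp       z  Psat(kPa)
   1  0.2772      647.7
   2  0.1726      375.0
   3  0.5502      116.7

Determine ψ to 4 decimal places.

Raoult's law: Kᵢ = Pᵢˢᵃᵗ/P = Pᵢˢᵃᵗ/280.5.
  K_1 = 647.7/280.5 = 2.309091, K_2 = 375.0/280.5 = 1.336898, K_3 = 116.7/280.5 = 0.416043
Material balance + equilibrium reduce to Σ zᵢ(Kᵢ−1)/(1+ψ(Kᵢ−1)) = 0.
g(0) = ΣzᵢKᵢ − 1 = 0.0997 and g(1) = 1 − Σzᵢ/Kᵢ = -0.5716, so a root lies in (0, 1).
Newton iteration, ψ⁰ = 0.5:
  ψ = 0.5000: g = -0.18470, g' = -0.5622 → ψ = 0.1714
  ψ = 0.1714: g = -0.00570, g' = -0.5661 → ψ = 0.1614
Converged at ψ = 0.1614.

ψ = 0.1614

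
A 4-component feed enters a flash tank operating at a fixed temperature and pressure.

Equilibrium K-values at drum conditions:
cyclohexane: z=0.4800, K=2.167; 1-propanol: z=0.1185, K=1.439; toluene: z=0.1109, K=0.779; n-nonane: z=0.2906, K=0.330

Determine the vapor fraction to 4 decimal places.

ψ = 0.6271

Rachford–Rice: g(ψ) = Σ zᵢ(Kᵢ−1)/(1+ψ(Kᵢ−1)) = 0.
g(0) = ΣzᵢKᵢ − 1 = 0.3930 and g(1) = 1 − Σzᵢ/Kᵢ = -0.3268, so a root lies in (0, 1).
Newton–Raphson from ψ = 0.5:
  ψ = 0.5000: g = 0.07607, g' = -0.5779 → ψ = 0.6316
  ψ = 0.6316: g = -0.00284, g' = -0.6300 → ψ = 0.6271
Converged at ψ = 0.6271.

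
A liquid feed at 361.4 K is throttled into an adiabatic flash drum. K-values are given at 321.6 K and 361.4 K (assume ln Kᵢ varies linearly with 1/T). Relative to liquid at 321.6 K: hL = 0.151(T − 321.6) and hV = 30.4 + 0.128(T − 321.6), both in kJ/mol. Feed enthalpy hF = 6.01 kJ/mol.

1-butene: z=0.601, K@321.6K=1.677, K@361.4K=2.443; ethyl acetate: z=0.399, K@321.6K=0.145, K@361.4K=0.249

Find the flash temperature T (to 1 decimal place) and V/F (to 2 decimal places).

T = 325.6 K, V/F = 0.18

Adiabatic flash: solve Rachford–Rice at each trial T, then check hF = ψ·hV(T) + (1−ψ)·hL(T).
  T = 321.6 K: K = (1.677, 0.145), RR gives ψ = 0.114, H_out = 3.452 kJ/mol
  T = 361.4 K: K = (2.443, 0.249), RR gives ψ = 0.524, H_out = 21.453 kJ/mol
  T = 341.5 K: K = (2.046, 0.193), RR gives ψ = 0.363, H_out = 13.887 kJ/mol
  T = 331.6 K: K = (1.859, 0.168), RR gives ψ = 0.258, H_out = 9.293 kJ/mol
  T = 326.6 K: K = (1.767, 0.156), RR gives ψ = 0.192, H_out = 6.575 kJ/mol
  T = 324.1 K: K = (1.722, 0.151), RR gives ψ = 0.155, H_out = 5.073 kJ/mol
  T = 325.4 K: K = (1.745, 0.154), RR gives ψ = 0.175, H_out = 5.868 kJ/mol
Linear interpolation between T = 325.4 (H_out = 5.868) and T = 326.6 (H_out = 6.575) on hF = 6.01 gives T ≈ 325.6 K, at which ψ = 0.18.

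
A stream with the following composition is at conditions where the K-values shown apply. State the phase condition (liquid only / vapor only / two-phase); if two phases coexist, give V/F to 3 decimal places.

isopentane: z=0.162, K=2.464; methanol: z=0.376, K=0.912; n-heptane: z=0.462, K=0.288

ΣzᵢKᵢ = 0.875; Σzᵢ/Kᵢ = 2.082.
Since ΣzᵢKᵢ < 1 the mixture is below its bubble point — single liquid phase.

liquid only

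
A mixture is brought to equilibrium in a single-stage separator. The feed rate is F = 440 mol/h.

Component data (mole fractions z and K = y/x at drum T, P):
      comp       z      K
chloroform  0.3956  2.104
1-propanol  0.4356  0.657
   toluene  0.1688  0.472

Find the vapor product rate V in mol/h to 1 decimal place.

Rachford–Rice: g(V/F) = Σ zᵢ(Kᵢ−1)/(1+V/F(Kᵢ−1)) = 0.
Feasibility: ΣzᵢKᵢ = 1.1982, Σzᵢ/Kᵢ = 1.2087 — both > 1, two phases present.
Iterate (Newton) starting at V/F = 0.5:
  V/F = 0.5000: g = -0.02003, g' = -0.3617 → V/F = 0.4446
  V/F = 0.4446: g = 0.00018, g' = -0.3686 → V/F = 0.4451
Converged at V/F = 0.4451.
Then V = V/F·F = 0.4451·440 = 195.8 mol/h and L = F − V = 244.2 mol/h.

V = 195.8 mol/h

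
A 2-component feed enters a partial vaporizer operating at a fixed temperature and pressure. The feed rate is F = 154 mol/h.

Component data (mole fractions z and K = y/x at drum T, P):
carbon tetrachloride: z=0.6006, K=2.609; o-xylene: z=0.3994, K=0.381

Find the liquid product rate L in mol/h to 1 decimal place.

L = 42.8 mol/h

Rachford–Rice: g(V/F) = Σ zᵢ(Kᵢ−1)/(1+V/F(Kᵢ−1)) = 0.
g(0) = ΣzᵢKᵢ − 1 = 0.7191 and g(1) = 1 − Σzᵢ/Kᵢ = -0.2785, so a root lies in (0, 1).
Binary case is linear: z₁(K₁−1)(1+V/F(K₂−1)) + z₂(K₂−1)(1+V/F(K₁−1)) = 0
⇒ V/F = [z₁(K₁−1)+z₂(K₂−1)] / [−(K₁−1)(K₂−1)] = 0.71914/0.99597 = 0.7220
Then V = V/F·F = 0.7220·154 = 111.2 mol/h and L = F − V = 42.8 mol/h.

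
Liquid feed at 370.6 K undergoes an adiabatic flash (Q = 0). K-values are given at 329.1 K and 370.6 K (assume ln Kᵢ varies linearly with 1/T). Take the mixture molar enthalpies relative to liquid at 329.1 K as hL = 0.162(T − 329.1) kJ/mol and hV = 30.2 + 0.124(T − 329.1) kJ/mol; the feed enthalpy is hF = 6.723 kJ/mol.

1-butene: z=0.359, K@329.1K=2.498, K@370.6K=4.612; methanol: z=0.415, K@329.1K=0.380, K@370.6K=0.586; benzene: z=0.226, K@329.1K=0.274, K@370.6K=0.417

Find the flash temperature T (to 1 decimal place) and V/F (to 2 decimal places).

Adiabatic flash: solve Rachford–Rice at each trial T, then check hF = ψ·hV(T) + (1−ψ)·hL(T).
  T = 329.1 K: K = (2.498, 0.380, 0.274), RR gives ψ = 0.118, H_out = 3.562 kJ/mol
  T = 370.6 K: K = (4.612, 0.586, 0.417), RR gives ψ = 0.572, H_out = 23.100 kJ/mol
  T = 349.9 K: K = (3.459, 0.478, 0.342), RR gives ψ = 0.367, H_out = 14.173 kJ/mol
  T = 339.5 K: K = (2.954, 0.428, 0.307), RR gives ψ = 0.255, H_out = 9.288 kJ/mol
  T = 334.3 K: K = (2.720, 0.404, 0.290), RR gives ψ = 0.191, H_out = 6.572 kJ/mol
  T = 336.9 K: K = (2.836, 0.416, 0.299), RR gives ψ = 0.224, H_out = 7.960 kJ/mol
  T = 335.6 K: K = (2.777, 0.410, 0.295), RR gives ψ = 0.208, H_out = 7.274 kJ/mol
Linear interpolation between T = 334.3 (H_out = 6.572) and T = 335.6 (H_out = 7.274) on hF = 6.723 gives T ≈ 334.6 K, at which ψ = 0.19.

T = 334.6 K, V/F = 0.19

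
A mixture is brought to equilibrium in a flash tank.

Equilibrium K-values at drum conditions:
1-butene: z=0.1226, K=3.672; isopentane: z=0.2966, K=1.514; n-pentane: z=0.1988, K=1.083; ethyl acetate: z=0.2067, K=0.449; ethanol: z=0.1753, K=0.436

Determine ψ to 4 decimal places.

ψ = 0.4602

Rachford–Rice: g(ψ) = Σ zᵢ(Kᵢ−1)/(1+ψ(Kᵢ−1)) = 0.
g(0) = ΣzᵢKᵢ − 1 = 0.2838 and g(1) = 1 − Σzᵢ/Kᵢ = -0.2753, so a root lies in (0, 1).
Iterate (Newton) starting at ψ = 0.5:
  ψ = 0.5000: g = -0.01754, g' = -0.4390 → ψ = 0.4600
  ψ = 0.4600: g = 0.00007, g' = -0.4430 → ψ = 0.4602
Converged at ψ = 0.4602.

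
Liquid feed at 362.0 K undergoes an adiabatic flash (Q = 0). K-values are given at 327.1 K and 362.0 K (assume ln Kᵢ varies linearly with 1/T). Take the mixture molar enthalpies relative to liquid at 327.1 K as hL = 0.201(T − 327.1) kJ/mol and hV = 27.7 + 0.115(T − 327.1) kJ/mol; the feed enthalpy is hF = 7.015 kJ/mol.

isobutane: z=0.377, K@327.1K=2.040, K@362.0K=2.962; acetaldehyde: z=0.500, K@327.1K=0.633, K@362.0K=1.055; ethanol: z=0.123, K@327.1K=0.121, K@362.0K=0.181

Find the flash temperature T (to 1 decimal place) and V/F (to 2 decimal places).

T = 329.1 K, V/F = 0.24

Adiabatic flash: solve Rachford–Rice at each trial T, then check hF = ψ·hV(T) + (1−ψ)·hL(T).
  T = 327.1 K: K = (2.040, 0.633, 0.121), RR gives ψ = 0.191, H_out = 5.282 kJ/mol
  T = 362.0 K: K = (2.962, 1.055, 0.181), RR gives ψ = 0.823, H_out = 27.346 kJ/mol
  T = 344.6 K: K = (2.483, 0.828, 0.150), RR gives ψ = 0.578, H_out = 18.662 kJ/mol
  T = 335.9 K: K = (2.258, 0.727, 0.135), RR gives ψ = 0.399, H_out = 12.529 kJ/mol
  T = 331.5 K: K = (2.147, 0.679, 0.128), RR gives ψ = 0.298, H_out = 9.028 kJ/mol
  T = 329.3 K: K = (2.093, 0.656, 0.124), RR gives ψ = 0.245, H_out = 7.186 kJ/mol
Linear interpolation between T = 327.1 (H_out = 5.282) and T = 329.3 (H_out = 7.186) on hF = 7.015 gives T ≈ 329.1 K, at which ψ = 0.24.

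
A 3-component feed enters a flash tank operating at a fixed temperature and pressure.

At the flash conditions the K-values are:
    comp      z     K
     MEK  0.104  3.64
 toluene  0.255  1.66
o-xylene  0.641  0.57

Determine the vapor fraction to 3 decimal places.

ψ = 0.252

Material balance + equilibrium reduce to Σ zᵢ(Kᵢ−1)/(1+ψ(Kᵢ−1)) = 0.
Feasibility: ΣzᵢKᵢ = 1.167, Σzᵢ/Kᵢ = 1.307 — both > 1, two phases present.
Iterate (Newton) starting at ψ = 0.45:
  ψ = 0.450: g = -0.0865, g' = -0.400 → ψ = 0.234
  ψ = 0.234: g = 0.0093, g' = -0.507 → ψ = 0.252
Converged at ψ = 0.252.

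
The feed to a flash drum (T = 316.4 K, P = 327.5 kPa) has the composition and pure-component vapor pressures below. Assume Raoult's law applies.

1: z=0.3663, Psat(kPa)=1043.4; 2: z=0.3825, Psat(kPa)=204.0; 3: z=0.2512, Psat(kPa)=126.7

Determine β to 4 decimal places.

Raoult's law: Kᵢ = Pᵢˢᵃᵗ/P = Pᵢˢᵃᵗ/327.5.
  K_1 = 1043.4/327.5 = 3.185954, K_2 = 204.0/327.5 = 0.622901, K_3 = 126.7/327.5 = 0.386870
Newton iteration, β⁰ = 0.5:
  β = 0.5000: g = -0.01729, g' = -0.6786 → β = 0.4745
  β = 0.4745: g = 0.00014, g' = -0.6902 → β = 0.4747
Converged at β = 0.4747.

β = 0.4747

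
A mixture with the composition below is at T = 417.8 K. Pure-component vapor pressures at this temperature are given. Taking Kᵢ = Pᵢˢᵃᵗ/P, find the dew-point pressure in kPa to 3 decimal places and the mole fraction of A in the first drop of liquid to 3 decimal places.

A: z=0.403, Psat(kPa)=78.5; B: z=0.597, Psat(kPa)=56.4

At the dew point ψ → 1, so Σzᵢ/Kᵢ = 1 with Kᵢ = Pᵢˢᵃᵗ/P ⇒ 1/P = Σzᵢ/Pᵢˢᵃᵗ.
1/P = 0.403/78.5 + 0.597/56.4 = 0.015719 ⇒ P = 63.618 kPa
xᵢ = zᵢP/Pᵢˢᵃᵗ ⇒ x_A = 0.403·63.618/78.5 = 0.327

Pdew = 63.618 kPa, x_A = 0.327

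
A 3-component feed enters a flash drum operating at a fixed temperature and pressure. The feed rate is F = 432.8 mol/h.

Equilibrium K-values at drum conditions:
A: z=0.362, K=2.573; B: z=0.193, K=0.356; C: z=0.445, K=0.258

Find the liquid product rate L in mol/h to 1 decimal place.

Newton–Raphson from V/F = 0.55:
  V/F = 0.550: g = -0.4450, g' = -1.149 → V/F = 0.163
  V/F = 0.163: g = -0.0609, g' = -0.985 → V/F = 0.101
  V/F = 0.101: g = 0.0017, g' = -1.045 → V/F = 0.102
Converged at V/F = 0.102.
Then V = V/F·F = 0.1024·432.8 = 44.3 mol/h and L = F − V = 388.5 mol/h.

L = 388.5 mol/h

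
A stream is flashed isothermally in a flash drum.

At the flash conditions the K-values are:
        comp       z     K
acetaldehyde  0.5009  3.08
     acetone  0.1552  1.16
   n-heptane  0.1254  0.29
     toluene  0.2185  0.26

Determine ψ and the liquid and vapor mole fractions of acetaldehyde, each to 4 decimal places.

Rachford–Rice: g(ψ) = Σ zᵢ(Kᵢ−1)/(1+ψ(Kᵢ−1)) = 0.
Check two-phase: ΣzᵢKᵢ = 1.8160 > 1 and Σzᵢ/Kᵢ = 1.5692 > 1, so g(0) = 0.8160 > 0 and g(1) = -0.5692 < 0.
Newton–Raphson from ψ = 0.42:
  ψ = 0.4200: g = 0.21788, g' = -1.0011 → ψ = 0.6376
  ψ = 0.6376: g = 0.00156, g' = -1.0437 → ψ = 0.6391
Converged at ψ = 0.6391.
Compositions from xᵢ = zᵢ/(1+ψ(Kᵢ−1)), yᵢ = Kᵢxᵢ:
  acetaldehyde: x = 0.2150, y = 0.6623
  acetone: x = 0.1408, y = 0.1633
  n-heptane: x = 0.2296, y = 0.0666
  toluene: x = 0.4146, y = 0.1078

ψ = 0.6391, x_acetaldehyde = 0.2150, y_acetaldehyde = 0.6623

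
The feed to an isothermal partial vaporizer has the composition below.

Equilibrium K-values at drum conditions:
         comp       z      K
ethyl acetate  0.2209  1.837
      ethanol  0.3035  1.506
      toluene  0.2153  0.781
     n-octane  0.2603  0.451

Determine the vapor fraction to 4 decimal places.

ψ = 0.5103

Material balance + equilibrium reduce to Σ zᵢ(Kᵢ−1)/(1+ψ(Kᵢ−1)) = 0.
Feasibility: ΣzᵢKᵢ = 1.1484, Σzᵢ/Kᵢ = 1.1746 — both > 1, two phases present.
Newton iteration, ψ⁰ = 0.56:
  ψ = 0.5600: g = -0.01453, g' = -0.2959 → ψ = 0.5109
  ψ = 0.5109: g = -0.00016, g' = -0.2896 → ψ = 0.5103
Converged at ψ = 0.5103.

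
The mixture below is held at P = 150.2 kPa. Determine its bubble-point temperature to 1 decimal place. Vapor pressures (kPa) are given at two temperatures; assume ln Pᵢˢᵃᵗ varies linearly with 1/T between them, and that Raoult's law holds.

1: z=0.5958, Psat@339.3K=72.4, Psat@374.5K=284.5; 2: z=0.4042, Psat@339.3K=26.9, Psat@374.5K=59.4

Bubble-point temperature: ΣzᵢPᵢˢᵃᵗ(T) = P. Interpolate ln Pᵢˢᵃᵗ = aᵢ + bᵢ/T.
  T = 339.3 K: ΣzᵢPᵢˢᵃᵗ = 54.01 kPa
  T = 374.5 K: ΣzᵢPᵢˢᵃᵗ = 193.51 kPa
  T = 356.9 K: ΣzᵢPᵢˢᵃᵗ = 104.92 kPa
  T = 365.7 K: ΣzᵢPᵢˢᵃᵗ = 143.38 kPa
  T = 370.1 K: ΣzᵢPᵢˢᵃᵗ = 166.83 kPa
  T = 367.9 K: ΣzᵢPᵢˢᵃᵗ = 154.72 kPa
Interpolating between 365.7 K and 367.9 K gives T ≈ 367.0 K.

T = 367.0 K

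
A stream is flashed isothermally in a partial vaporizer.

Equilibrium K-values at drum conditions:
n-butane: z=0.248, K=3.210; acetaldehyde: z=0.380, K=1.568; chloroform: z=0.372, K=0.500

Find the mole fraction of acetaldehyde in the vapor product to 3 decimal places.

y_acetaldehyde = 0.398

Material balance + equilibrium reduce to Σ zᵢ(Kᵢ−1)/(1+β(Kᵢ−1)) = 0.
Feasibility: ΣzᵢKᵢ = 1.578, Σzᵢ/Kᵢ = 1.064 — both > 1, two phases present.
Newton–Raphson from β = 0.36:
  β = 0.360: g = 0.2576, g' = -0.598 → β = 0.790
  β = 0.790: g = 0.0409, g' = -0.473 → β = 0.877
  β = 0.877: g = -0.0006, g' = -0.490 → β = 0.876
Converged at β = 0.876.
Compositions from xᵢ = zᵢ/(1+β(Kᵢ−1)), yᵢ = Kᵢxᵢ:
  n-butane: x = 0.084, y = 0.271
  acetaldehyde: x = 0.254, y = 0.398
  chloroform: x = 0.662, y = 0.331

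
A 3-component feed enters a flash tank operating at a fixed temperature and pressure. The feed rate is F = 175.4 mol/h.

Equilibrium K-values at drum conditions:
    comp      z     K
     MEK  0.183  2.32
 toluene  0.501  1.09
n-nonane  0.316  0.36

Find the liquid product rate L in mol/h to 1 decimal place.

Rachford–Rice: g(V/F) = Σ zᵢ(Kᵢ−1)/(1+V/F(Kᵢ−1)) = 0.
Check two-phase: ΣzᵢKᵢ = 1.084 > 1 and Σzᵢ/Kᵢ = 1.416 > 1, so g(0) = 0.084 > 0 and g(1) = -0.416 < 0.
Newton–Raphson from V/F = 0.5:
  V/F = 0.500: g = -0.1087, g' = -0.399 → V/F = 0.228
  V/F = 0.228: g = -0.0068, g' = -0.370 → V/F = 0.209
Converged at V/F = 0.209.
Then V = V/F·F = 0.2093·175.4 = 36.7 mol/h and L = F − V = 138.7 mol/h.

L = 138.7 mol/h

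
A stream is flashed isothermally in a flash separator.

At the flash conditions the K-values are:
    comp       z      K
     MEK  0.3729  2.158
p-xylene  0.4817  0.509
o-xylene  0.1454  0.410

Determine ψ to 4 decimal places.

Let ψ = V/F and solve Σ zᵢ(Kᵢ−1)/(1+ψ(Kᵢ−1)) = 0.
Feasibility: ΣzᵢKᵢ = 1.1095, Σzᵢ/Kᵢ = 1.4738 — both > 1, two phases present.
Newton iteration, ψ⁰ = 0.57:
  ψ = 0.5700: g = -0.19757, g' = -0.5203 → ψ = 0.1903
  ψ = 0.1903: g = -0.00367, g' = -0.5413 → ψ = 0.1835
Converged at ψ = 0.1835.

ψ = 0.1835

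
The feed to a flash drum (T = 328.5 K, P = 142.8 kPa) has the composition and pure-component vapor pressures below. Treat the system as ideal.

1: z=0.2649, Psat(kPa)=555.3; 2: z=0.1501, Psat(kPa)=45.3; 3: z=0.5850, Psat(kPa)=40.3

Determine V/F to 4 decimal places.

V/F = 0.1183

Raoult's law: Kᵢ = Pᵢˢᵃᵗ/P = Pᵢˢᵃᵗ/142.8.
  K_1 = 555.3/142.8 = 3.888655, K_2 = 45.3/142.8 = 0.317227, K_3 = 40.3/142.8 = 0.282213
Rachford–Rice: g(V/F) = Σ zᵢ(Kᵢ−1)/(1+V/F(Kᵢ−1)) = 0.
Check two-phase: ΣzᵢKᵢ = 1.2428 > 1 and Σzᵢ/Kᵢ = 2.6142 > 1, so g(0) = 0.2428 > 0 and g(1) = -1.6142 < 0.
Iterate (Newton) starting at V/F = 0.47:
  V/F = 0.4700: g = -0.46004, g' = -1.2358 → V/F = 0.0977
  V/F = 0.0977: g = 0.03532, g' = -1.7731 → V/F = 0.1177
  V/F = 0.1177: g = 0.00102, g' = -1.6735 → V/F = 0.1183
Converged at V/F = 0.1183.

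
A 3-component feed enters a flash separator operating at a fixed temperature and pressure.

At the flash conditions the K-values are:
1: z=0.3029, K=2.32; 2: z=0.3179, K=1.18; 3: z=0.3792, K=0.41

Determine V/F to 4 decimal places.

V/F = 0.4482

Rachford–Rice: g(V/F) = Σ zᵢ(Kᵢ−1)/(1+V/F(Kᵢ−1)) = 0.
g(0) = ΣzᵢKᵢ − 1 = 0.2333 and g(1) = 1 − Σzᵢ/Kᵢ = -0.3248, so a root lies in (0, 1).
Newton iteration, V/F⁰ = 0.37:
  V/F = 0.3700: g = 0.03607, g' = -0.4633 → V/F = 0.4479
  V/F = 0.4479: g = 0.00016, g' = -0.4611 → V/F = 0.4482
Converged at V/F = 0.4482.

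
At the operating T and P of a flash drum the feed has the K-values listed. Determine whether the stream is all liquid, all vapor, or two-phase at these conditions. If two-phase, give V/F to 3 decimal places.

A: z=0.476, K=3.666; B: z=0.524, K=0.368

ΣzᵢKᵢ = 1.938; Σzᵢ/Kᵢ = 1.554.
Both exceed 1, so a two-phase solution exists.
Let ψ = V/F and solve Σ zᵢ(Kᵢ−1)/(1+ψ(Kᵢ−1)) = 0.
Binary case is linear: z₁(K₁−1)(1+ψ(K₂−1)) + z₂(K₂−1)(1+ψ(K₁−1)) = 0
⇒ ψ = [z₁(K₁−1)+z₂(K₂−1)] / [−(K₁−1)(K₂−1)] = 0.9378/1.6849 = 0.557

two-phase, V/F = 0.557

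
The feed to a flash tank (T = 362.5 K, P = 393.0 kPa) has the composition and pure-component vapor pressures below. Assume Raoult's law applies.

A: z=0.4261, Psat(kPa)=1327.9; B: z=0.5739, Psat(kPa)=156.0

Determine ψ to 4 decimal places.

Raoult's law: Kᵢ = Pᵢˢᵃᵗ/P = Pᵢˢᵃᵗ/393.0.
  K_A = 1327.9/393.0 = 3.378880, K_B = 156.0/393.0 = 0.396947
Let ψ = V/F and solve Σ zᵢ(Kᵢ−1)/(1+ψ(Kᵢ−1)) = 0.
Feasibility: ΣzᵢKᵢ = 1.6675, Σzᵢ/Kᵢ = 1.5719 — both > 1, two phases present.
Binary case is linear: z₁(K₁−1)(1+ψ(K₂−1)) + z₂(K₂−1)(1+ψ(K₁−1)) = 0
⇒ ψ = [z₁(K₁−1)+z₂(K₂−1)] / [−(K₁−1)(K₂−1)] = 0.66755/1.43459 = 0.4653

ψ = 0.4653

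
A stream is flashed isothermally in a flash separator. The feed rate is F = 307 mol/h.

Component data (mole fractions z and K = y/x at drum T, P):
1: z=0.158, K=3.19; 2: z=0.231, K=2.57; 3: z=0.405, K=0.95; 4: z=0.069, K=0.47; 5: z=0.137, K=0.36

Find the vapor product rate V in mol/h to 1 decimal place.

Newton iteration, ψ⁰ = 0.5:
  ψ = 0.500: g = 0.1689, g' = -0.510 → ψ = 0.831
  ψ = 0.831: g = 0.0061, g' = -0.522 → ψ = 0.843
Converged at ψ = 0.843.
Then V = ψ·F = 0.8430·307 = 258.8 mol/h and L = F − V = 48.2 mol/h.

V = 258.8 mol/h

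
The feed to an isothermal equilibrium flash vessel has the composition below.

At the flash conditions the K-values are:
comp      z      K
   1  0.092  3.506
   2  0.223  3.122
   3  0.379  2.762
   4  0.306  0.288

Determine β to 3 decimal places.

Newton iteration, β⁰ = 0.38:
  β = 0.380: g = 0.4814, g' = -1.173 → β = 0.790
  β = 0.790: g = 0.0349, g' = -1.222 → β = 0.819
  β = 0.819: g = -0.0009, g' = -1.286 → β = 0.818
Converged at β = 0.818.

β = 0.818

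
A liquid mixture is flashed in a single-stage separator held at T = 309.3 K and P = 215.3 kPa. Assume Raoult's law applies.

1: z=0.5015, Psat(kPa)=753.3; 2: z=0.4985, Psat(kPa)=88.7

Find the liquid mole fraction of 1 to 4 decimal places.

Raoult's law: Kᵢ = Pᵢˢᵃᵗ/P = Pᵢˢᵃᵗ/215.3.
  K_1 = 753.3/215.3 = 3.498839, K_2 = 88.7/215.3 = 0.411983
Rachford–Rice: g(ψ) = Σ zᵢ(Kᵢ−1)/(1+ψ(Kᵢ−1)) = 0.
Check two-phase: ΣzᵢKᵢ = 1.9600 > 1 and Σzᵢ/Kᵢ = 1.3533 > 1, so g(0) = 0.9600 > 0 and g(1) = -0.3533 < 0.
Binary case is linear: z₁(K₁−1)(1+ψ(K₂−1)) + z₂(K₂−1)(1+ψ(K₁−1)) = 0
⇒ ψ = [z₁(K₁−1)+z₂(K₂−1)] / [−(K₁−1)(K₂−1)] = 0.96004/1.46936 = 0.6534
Compositions from xᵢ = zᵢ/(1+ψ(Kᵢ−1)), yᵢ = Kᵢxᵢ:
  1: x = 0.1905, y = 0.6665
  2: x = 0.8095, y = 0.3335

x_1 = 0.1905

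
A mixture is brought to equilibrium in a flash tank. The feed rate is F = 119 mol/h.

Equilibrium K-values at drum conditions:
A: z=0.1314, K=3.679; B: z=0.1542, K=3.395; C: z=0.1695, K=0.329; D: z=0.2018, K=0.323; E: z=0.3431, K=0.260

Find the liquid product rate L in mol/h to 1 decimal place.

Material balance + equilibrium reduce to Σ zᵢ(Kᵢ−1)/(1+β(Kᵢ−1)) = 0.
Check two-phase: ΣzᵢKᵢ = 1.2171 > 1 and Σzᵢ/Kᵢ = 2.5407 > 1, so g(0) = 0.2171 > 0 and g(1) = -1.5407 < 0.
Newton iteration, β⁰ = 0.6:
  β = 0.6000: g = -0.59055, g' = -1.3716 → β = 0.1694
  β = 0.1694: g = -0.06811, g' = -1.3545 → β = 0.1191
  β = 0.1191: g = 0.00350, g' = -1.5028 → β = 0.1215
Converged at β = 0.1215.
Then V = β·F = 0.1215·119 = 14.5 mol/h and L = F − V = 104.5 mol/h.

L = 104.5 mol/h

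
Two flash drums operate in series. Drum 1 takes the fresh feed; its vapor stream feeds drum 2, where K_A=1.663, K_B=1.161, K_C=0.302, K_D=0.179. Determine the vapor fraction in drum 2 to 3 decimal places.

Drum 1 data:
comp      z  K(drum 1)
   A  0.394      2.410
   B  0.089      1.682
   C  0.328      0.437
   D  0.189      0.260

V/F (drum 2) = 0.593

Drum 1:
Material balance + equilibrium reduce to Σ zᵢ(Kᵢ−1)/(1+ψ₁(Kᵢ−1)) = 0.
g(0) = ΣzᵢKᵢ − 1 = 0.292 and g(1) = 1 − Σzᵢ/Kᵢ = -0.694, so a root lies in (0, 1).
Newton iteration, ψ₁⁰ = 0.5:
  ψ₁ = 0.500: g = -0.1079, g' = -0.755 → ψ₁ = 0.357
  ψ₁ = 0.357: g = -0.0028, g' = -0.727 → ψ₁ = 0.353
Converged at ψ₁ = 0.353.
Drum-1 compositions:
  A: x = 0.263, y = 0.634
  B: x = 0.072, y = 0.121
  C: x = 0.409, y = 0.179
  D: x = 0.256, y = 0.067
Drum-2 feed = drum-1 vapor: z₂ = (0.6339, 0.1206, 0.1789, 0.0665).
Drum 2:
Let ψ₂ = V/F and solve Σ zᵢ(Kᵢ−1)/(1+ψ₂(Kᵢ−1)) = 0.
g(0) = ΣzᵢKᵢ − 1 = 0.260 and g(1) = 1 − Σzᵢ/Kᵢ = -0.449, so a root lies in (0, 1).
Iterate (Newton) starting at ψ₂ = 0.5:
  ψ₂ = 0.500: g = 0.0492, g' = -0.495 → ψ₂ = 0.599
  ψ₂ = 0.599: g = -0.0038, g' = -0.577 → ψ₂ = 0.593
Converged at ψ₂ = 0.593.
  A: x = 0.455, y = 0.757
  B: x = 0.110, y = 0.128
  C: x = 0.305, y = 0.092
  D: x = 0.130, y = 0.023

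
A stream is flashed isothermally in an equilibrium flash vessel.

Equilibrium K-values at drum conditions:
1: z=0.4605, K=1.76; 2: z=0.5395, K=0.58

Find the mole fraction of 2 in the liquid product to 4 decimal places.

Rachford–Rice: g(V/F) = Σ zᵢ(Kᵢ−1)/(1+V/F(Kᵢ−1)) = 0.
g(0) = ΣzᵢKᵢ − 1 = 0.1234 and g(1) = 1 − Σzᵢ/Kᵢ = -0.1918, so a root lies in (0, 1).
Binary case is linear: z₁(K₁−1)(1+V/F(K₂−1)) + z₂(K₂−1)(1+V/F(K₁−1)) = 0
⇒ V/F = [z₁(K₁−1)+z₂(K₂−1)] / [−(K₁−1)(K₂−1)] = 0.12339/0.31920 = 0.3866
Compositions from xᵢ = zᵢ/(1+V/F(Kᵢ−1)), yᵢ = Kᵢxᵢ:
  1: x = 0.3559, y = 0.6264
  2: x = 0.6441, y = 0.3736

x_2 = 0.6441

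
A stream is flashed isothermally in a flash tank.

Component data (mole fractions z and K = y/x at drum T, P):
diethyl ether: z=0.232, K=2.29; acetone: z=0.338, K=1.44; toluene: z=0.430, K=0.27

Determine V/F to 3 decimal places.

Newton iteration, V/F⁰ = 0.54:
  V/F = 0.540: g = -0.2216, g' = -0.801 → V/F = 0.263
  V/F = 0.263: g = -0.0320, g' = -0.619 → V/F = 0.212
  V/F = 0.212: g = -0.0002, g' = -0.614 → V/F = 0.211
Converged at V/F = 0.211.

V/F = 0.211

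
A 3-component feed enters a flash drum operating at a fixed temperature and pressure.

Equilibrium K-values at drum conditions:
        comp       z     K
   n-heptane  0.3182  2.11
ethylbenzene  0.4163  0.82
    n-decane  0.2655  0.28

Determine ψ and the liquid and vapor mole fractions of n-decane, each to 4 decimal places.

ψ = 0.1743, x_n-decane = 0.3036, y_n-decane = 0.0850

Let ψ = V/F and solve Σ zᵢ(Kᵢ−1)/(1+ψ(Kᵢ−1)) = 0.
Feasibility: ΣzᵢKᵢ = 1.0871, Σzᵢ/Kᵢ = 1.6067 — both > 1, two phases present.
Iterate (Newton) starting at ψ = 0.48:
  ψ = 0.4800: g = -0.14371, g' = -0.5044 → ψ = 0.1951
  ψ = 0.1951: g = -0.00974, g' = -0.4657 → ψ = 0.1742
  ψ = 0.1742: g = 0.00004, g' = -0.4696 → ψ = 0.1743
Converged at ψ = 0.1743.
Compositions from xᵢ = zᵢ/(1+ψ(Kᵢ−1)), yᵢ = Kᵢxᵢ:
  n-heptane: x = 0.2666, y = 0.5626
  ethylbenzene: x = 0.4298, y = 0.3524
  n-decane: x = 0.3036, y = 0.0850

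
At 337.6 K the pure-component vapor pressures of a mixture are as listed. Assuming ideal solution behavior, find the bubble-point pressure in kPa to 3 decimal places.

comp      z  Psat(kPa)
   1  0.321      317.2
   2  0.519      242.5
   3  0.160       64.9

At the bubble point ψ → 0, so ΣzᵢKᵢ = 1 with Kᵢ = Pᵢˢᵃᵗ/P ⇒ P = ΣzᵢPᵢˢᵃᵗ.
P = 0.321·317.2 + 0.519·242.5 + 0.160·64.9 = 238.063 kPa

Pbub = 238.063 kPa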